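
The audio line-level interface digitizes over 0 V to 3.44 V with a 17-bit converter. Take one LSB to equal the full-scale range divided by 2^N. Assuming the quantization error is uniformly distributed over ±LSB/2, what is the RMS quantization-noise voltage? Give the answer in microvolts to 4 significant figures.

7.576 µV

Span = 3.44 V.
One LSB is 3.44 V / 131072 = 26.2451 µV.
V_rms = LSB/√12 = 26.2451 µV / √12 = 7.576 µV.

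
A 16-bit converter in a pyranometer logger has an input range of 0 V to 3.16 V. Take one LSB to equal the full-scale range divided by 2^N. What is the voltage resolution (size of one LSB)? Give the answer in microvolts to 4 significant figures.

Full-scale range = 3.16 V.
There are 2^16 = 65536 steps.
LSB = 3.16 V ÷ 2^16 = 3.16/65536 V = 48.22 µV.

48.22 µV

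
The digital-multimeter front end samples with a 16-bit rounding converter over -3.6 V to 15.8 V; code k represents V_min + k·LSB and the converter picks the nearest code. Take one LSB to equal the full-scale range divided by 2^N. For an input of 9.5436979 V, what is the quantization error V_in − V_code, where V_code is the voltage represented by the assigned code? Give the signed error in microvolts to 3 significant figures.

+91.3 µV

Span: 15.8 V − (-3.6 V) = 19.4 V. LSB = 19.4 V / 2^16 ≈ 296.0 µV.
(V_in − V_min)/LSB = (9.5436979 − (-3.6)) × 65536/19.4 = 44401.3085 → nearest code k = 44401.
Reconstructed level: -3.6 + 44401 × 19.4/65536 V = 9.5436065674 V.
Error = V_in − V_code = 9.5436979 − (9.5436065674) = +91.3 µV.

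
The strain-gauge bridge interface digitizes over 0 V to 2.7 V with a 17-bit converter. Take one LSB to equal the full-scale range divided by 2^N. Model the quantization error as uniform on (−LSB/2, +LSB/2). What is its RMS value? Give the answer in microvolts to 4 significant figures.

5.947 µV

V_FS = 2.7 V.
LSB = 2.7 V ÷ 2^17 = 2.7/131072 V = 20.5994 µV.
RMS of a uniform error over width LSB is LSB/√12 = 5.947 µV.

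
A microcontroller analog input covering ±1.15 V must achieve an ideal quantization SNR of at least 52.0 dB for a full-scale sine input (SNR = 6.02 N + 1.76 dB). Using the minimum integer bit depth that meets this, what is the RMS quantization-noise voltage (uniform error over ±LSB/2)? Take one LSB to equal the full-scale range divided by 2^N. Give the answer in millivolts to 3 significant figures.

Full-scale range = 1.15 V − (-1.15 V) = 2.3 V.
N ≥ (52.0 − 1.76)/6.02 = 8.346 → N_min = 9.
Step size = 2.3/512 V = 4.4922 mV.
RMS noise = LSB/√12 = 1.30 mV.

1.30 mV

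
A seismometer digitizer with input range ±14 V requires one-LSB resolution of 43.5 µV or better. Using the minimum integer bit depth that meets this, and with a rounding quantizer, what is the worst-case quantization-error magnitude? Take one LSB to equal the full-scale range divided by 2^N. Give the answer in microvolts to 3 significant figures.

Full-scale range = 14 V − (-14 V) = 28 V.
28 V / 43.5 µV = 643700. Since 2^19 = 524288 and 2^20 = 1048576, N = 20.
LSB = 28 V / 2^20 = 26.703 µV.
Max error for round-to-nearest is LSB/2 = 13.4 µV.

13.4 µV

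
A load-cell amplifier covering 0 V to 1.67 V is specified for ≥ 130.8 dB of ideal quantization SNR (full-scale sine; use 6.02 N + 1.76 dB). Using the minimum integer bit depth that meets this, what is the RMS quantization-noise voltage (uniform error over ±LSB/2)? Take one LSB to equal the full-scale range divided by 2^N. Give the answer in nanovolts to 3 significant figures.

115 nV

Span = 1.67 V.
6.02 N + 1.76 ≥ 130.8 gives N ≥ 21.435, so the minimum integer is 22.
LSB = 1.67 V / 2^22 = 398.16 nV.
V_rms = LSB/√12 = 115 nV.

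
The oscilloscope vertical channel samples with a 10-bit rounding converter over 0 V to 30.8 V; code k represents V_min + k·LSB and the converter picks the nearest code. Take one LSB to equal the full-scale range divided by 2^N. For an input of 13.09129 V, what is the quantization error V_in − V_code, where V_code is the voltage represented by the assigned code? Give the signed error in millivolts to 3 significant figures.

+7.31 mV

Span = 30.8 V. LSB = 30.8 V / 2^10 ≈ 30.08 mV.
(13.09129 − (0)) / LSB = 13.09129 × 1024/30.8 = 435.2429. Nearest integer: k = 435.
Reconstructed level: 0 + 435 × 30.8/1024 V = 13.08398438 V.
Error = V_in − V_code = 13.09129 − (13.08398438) = +7.31 mV.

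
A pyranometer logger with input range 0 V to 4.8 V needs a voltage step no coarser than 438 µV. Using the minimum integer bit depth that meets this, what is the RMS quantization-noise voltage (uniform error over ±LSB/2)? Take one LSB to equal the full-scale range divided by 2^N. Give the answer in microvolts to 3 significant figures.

84.6 µV

V_FS = 4.8 V.
4.8 V / 438 µV = 10960. Since 2^13 = 8192 and 2^14 = 16384, N = 14.
LSB = 4.8 V / 2^14 = 292.97 µV.
V_rms = LSB/√12 = 84.6 µV.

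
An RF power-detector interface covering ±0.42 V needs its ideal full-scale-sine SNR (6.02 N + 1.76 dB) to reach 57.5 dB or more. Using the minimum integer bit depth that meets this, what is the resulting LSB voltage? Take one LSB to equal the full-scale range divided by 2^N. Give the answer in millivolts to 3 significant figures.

Span: 0.42 V − (-0.42 V) = 0.84 V.
6.02 N + 1.76 ≥ 57.5 gives N ≥ 9.259, so the minimum integer is 10.
Step size = 0.84/1024 V = 0.820 mV.

0.820 mV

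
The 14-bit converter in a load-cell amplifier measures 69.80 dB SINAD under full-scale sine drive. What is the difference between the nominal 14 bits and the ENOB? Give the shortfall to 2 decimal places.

Effective bits = (69.80 − 1.76)/6.02 = 11.3023.
Shortfall = 14 − 11.3023 = 2.6977 bits.

2.70 bits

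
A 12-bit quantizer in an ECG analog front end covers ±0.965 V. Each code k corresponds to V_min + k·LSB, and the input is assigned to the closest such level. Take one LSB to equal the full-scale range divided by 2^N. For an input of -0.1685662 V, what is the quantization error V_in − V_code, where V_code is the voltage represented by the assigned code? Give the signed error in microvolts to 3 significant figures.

Range = 0.965 − (-0.965) = 1.93 V. LSB = 1.93 V / 2^12 ≈ 471.2 µV.
(-0.1685662 − (-0.965)) / LSB = 0.7964338 × 4096/1.93 = 1690.2554. Nearest integer: k = 1690.
V_code = V_min + k × range/2^12 = -0.965 + 1690 × 1.93/4096 = -0.1686865234 V.
e = -0.1685662 − (-0.1686865234) = +120 µV.

+120 µV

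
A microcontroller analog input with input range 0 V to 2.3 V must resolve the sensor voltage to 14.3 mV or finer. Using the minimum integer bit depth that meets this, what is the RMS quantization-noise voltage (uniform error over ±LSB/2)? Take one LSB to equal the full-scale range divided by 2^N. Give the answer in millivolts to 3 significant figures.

2.59 mV

V_FS = 2.3 V.
2.3 V / 14.3 mV = 160.8. Since 2^7 = 128 and 2^8 = 256, N = 8.
LSB = 2.3 V / 2^8 = 8.9844 mV.
V_rms = LSB/√12 = 2.59 mV.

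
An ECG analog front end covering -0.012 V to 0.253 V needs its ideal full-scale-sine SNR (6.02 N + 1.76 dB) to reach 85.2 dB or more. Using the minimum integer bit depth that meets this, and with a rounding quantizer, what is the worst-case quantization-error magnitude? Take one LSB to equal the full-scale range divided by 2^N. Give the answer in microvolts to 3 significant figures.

8.09 µV

Range = 0.253 − (-0.012) = 0.265 V.
Required N = ⌈(85.2 − 1.76)/6.02⌉ = ⌈13.860⌉ = 14.
One LSB is 0.265 V / 16384 = 16.174 µV.
Max error for round-to-nearest is LSB/2 = 8.09 µV.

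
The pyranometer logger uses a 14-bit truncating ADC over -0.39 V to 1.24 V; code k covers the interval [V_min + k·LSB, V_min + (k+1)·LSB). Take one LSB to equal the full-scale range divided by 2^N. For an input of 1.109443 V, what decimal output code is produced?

Full-scale range = 1.24 V − (-0.39 V) = 1.63 V. LSB = 1.63 V / 2^14 ≈ 99.49 µV.
(V_in − V_min) × 2^14/range = (1.109443 − (-0.39)) × 16384/1.63 = 15071.702.
Floor → code = 15071.

15071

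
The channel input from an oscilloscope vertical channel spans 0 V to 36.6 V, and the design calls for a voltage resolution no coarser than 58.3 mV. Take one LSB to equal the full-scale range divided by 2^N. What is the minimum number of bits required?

V_FS = 36.6 V.
Need 2^N ≥ 36.6 V / 58.3 mV = 627.8 → N_min = 10.

10 bits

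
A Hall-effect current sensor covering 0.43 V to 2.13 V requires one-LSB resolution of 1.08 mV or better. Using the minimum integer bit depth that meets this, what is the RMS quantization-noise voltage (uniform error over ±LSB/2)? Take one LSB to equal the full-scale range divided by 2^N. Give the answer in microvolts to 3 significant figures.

240 µV

Span: 2.13 V − (0.43 V) = 1.7 V.
Need 2^N ≥ 1.7 V / 1.08 mV = 1574 → N_min = 11.
Step size = 1.7/2048 V = 0.83008 mV.
RMS noise = LSB/√12 = 240 µV.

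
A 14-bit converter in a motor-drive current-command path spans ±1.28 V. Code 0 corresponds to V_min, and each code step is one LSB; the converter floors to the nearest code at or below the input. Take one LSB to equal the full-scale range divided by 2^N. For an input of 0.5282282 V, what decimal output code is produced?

11572

Range = 1.28 − (-1.28) = 2.56 V. LSB = 2.56 V / 2^14 ≈ 156.2 µV.
V_in − V_min = 0.5282282 − (-1.28) = 1.8082282 V.
Divide by LSB: 1.8082282 × 16384/2.56 = 11572.6605.
Truncating gives code 11572.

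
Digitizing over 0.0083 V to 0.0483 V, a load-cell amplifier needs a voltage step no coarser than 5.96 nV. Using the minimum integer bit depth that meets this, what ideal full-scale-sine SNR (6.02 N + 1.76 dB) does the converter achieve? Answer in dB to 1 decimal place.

140.2 dB

Full-scale range = 0.0483 V − (0.0083 V) = 0.04 V.
0.04 V / 5.96 nV = 6.711e6. Since 2^22 = 4194304 and 2^23 = 8388608, N = 23.
6.02(23) + 1.76 = 140.22 dB.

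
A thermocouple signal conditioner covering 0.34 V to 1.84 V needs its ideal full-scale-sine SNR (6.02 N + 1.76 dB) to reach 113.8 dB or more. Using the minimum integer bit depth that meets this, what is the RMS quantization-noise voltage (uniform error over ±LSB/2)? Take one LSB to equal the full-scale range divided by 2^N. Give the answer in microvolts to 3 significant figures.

0.826 µV

Span: 1.84 V − (0.34 V) = 1.5 V.
N ≥ (113.8 − 1.76)/6.02 = 18.611 → N_min = 19.
Step size = 1.5/524288 V = 2.8610 µV.
σ_q = LSB/√12 = 2.8610 µV/3.4641 = 0.826 µV.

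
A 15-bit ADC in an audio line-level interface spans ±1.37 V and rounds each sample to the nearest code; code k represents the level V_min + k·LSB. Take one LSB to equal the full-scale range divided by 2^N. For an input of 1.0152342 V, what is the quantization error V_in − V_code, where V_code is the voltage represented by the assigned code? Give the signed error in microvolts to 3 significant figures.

The full-scale span is 1.37 − (-1.37) = 2.74 V. LSB = 2.74 V / 2^15 ≈ 83.62 µV.
(V_in − V_min)/LSB = (1.0152342 − (-1.37)) × 32768/2.74 = 28525.3118 → nearest code k = 28525.
V_code = V_min + k × range/2^15 = -1.37 + 28525 × 2.74/32768 = 1.0152081299 V.
e = 1.0152342 − (1.0152081299) = +26.1 µV.

+26.1 µV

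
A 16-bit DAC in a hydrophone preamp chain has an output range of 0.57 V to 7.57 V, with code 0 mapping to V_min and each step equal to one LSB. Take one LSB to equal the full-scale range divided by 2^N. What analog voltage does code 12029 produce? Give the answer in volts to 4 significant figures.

1.855 V

Range = 7.57 − (0.57) = 7 V. LSB = 7 V / 2^16.
V_out = 0.57 + 12029 × (7/65536) V
      = 0.57 + 1.28484 = 1.85484 V.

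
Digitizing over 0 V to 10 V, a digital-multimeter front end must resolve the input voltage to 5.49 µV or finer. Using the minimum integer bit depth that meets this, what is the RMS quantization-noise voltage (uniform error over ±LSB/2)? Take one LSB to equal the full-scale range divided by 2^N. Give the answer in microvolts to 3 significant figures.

V_FS = 10 V.
10 V / 5.49 µV = 1.821e6. Since 2^20 = 1048576 and 2^21 = 2097152, N = 21.
LSB = 10 V ÷ 2^21 = 10/2097152 V = 4.7684 µV.
σ_q = LSB/√12 = 4.7684 µV/3.4641 = 1.38 µV.

1.38 µV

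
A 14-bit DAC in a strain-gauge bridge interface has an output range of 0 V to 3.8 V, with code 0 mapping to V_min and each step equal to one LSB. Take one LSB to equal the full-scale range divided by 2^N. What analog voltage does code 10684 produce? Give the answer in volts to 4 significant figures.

2.478 V

Full-scale range = 3.8 V. LSB = 3.8 V / 2^14.
V_out = 0 + 10684 × (3.8/16384) V
      = 0 V + 2.47798 V = 2.47798 V.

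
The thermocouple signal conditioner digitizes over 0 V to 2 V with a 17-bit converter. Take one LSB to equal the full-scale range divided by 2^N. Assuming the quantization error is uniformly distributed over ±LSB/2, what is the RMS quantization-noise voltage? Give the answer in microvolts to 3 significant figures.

4.40 µV

V_FS = 2 V.
Step size = 2/131072 V = 15.259 µV.
σ_q = LSB/√12 = 15.259 µV/3.4641 = 4.40 µV.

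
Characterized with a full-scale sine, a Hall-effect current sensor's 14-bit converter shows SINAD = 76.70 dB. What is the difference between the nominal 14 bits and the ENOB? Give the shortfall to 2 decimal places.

Effective bits = (76.70 − 1.76)/6.02 = 12.4485.
Shortfall = 14 − 12.4485 = 1.5515 bits.

1.55 bits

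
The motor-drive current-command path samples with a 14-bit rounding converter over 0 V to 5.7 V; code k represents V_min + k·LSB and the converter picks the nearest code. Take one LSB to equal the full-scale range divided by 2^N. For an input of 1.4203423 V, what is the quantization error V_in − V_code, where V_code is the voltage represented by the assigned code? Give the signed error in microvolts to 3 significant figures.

−135 µV

V_FS = 5.7 V. LSB = 5.7 V / 2^14 ≈ 347.9 µV.
(1.4203423 − (0)) / LSB = 1.4203423 × 16384/5.7 = 4082.6120. Nearest integer: k = 4083.
Reconstructed level: 0 + 4083 × 5.7/16384 V = 1.4204772949 V.
V_in − V_code = 1.4203423 − (1.4204772949) = −135 µV.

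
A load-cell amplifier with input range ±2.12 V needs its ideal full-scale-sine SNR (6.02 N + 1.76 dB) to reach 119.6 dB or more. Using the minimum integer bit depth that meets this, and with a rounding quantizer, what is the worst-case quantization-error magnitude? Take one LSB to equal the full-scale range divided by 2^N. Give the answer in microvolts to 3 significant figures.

Range = 2.12 − (-2.12) = 4.24 V.
6.02 N + 1.76 ≥ 119.6 gives N ≥ 19.575, so the minimum integer is 20.
LSB = 4.24 V / 2^20 = 4.0436 µV.
Half an LSB is 2.02 µV.

2.02 µV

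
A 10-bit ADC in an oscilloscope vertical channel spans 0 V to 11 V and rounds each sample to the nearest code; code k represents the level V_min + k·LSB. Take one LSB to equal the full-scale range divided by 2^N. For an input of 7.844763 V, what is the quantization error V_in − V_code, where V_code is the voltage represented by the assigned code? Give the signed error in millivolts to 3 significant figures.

+2.97 mV

Span = 11 V. LSB = 11 V / 2^10 ≈ 10.74 mV.
(V_in − V_min)/LSB = (7.844763 − (0)) × 1024/11 = 730.2761 → nearest code k = 730.
V_code = V_min + k × range/2^10 = 0 + 730 × 11/1024 = 7.841796875 V.
e = 7.844763 − (7.841796875) = +2.97 mV.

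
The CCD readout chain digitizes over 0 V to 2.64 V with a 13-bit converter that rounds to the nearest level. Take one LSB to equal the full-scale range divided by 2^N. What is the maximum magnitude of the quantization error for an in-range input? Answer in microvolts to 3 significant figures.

161 µV

Span = 2.64 V.
LSB = 2.64 V ÷ 2^13 = 2.64/8192 V = 322.27 µV.
|e|_max = LSB/2 = 161 µV.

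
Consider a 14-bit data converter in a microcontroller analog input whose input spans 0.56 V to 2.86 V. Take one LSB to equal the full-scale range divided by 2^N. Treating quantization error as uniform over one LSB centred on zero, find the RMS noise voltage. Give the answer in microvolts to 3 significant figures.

Span: 2.86 V − (0.56 V) = 2.3 V.
One LSB is 2.3 V / 16384 = 140.38 µV.
σ_q = LSB/√12 = 140.38 µV/3.4641 = 40.5 µV.

40.5 µV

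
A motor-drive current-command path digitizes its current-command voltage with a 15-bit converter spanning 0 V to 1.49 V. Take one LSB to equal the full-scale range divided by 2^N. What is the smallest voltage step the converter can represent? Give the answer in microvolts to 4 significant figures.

Range is 1.49 V.
There are 2^15 = 32768 steps.
One LSB is 1.49 V / 32768 = 45.47 µV.

45.47 µV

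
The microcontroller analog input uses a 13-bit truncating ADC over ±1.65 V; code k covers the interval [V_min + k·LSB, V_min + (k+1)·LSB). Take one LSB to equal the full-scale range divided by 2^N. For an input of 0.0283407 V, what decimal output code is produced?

4166

Span: 1.65 V − (-1.65 V) = 3.3 V. LSB = 3.3 V / 2^13 ≈ 402.8 µV.
code = ⌊(V_in − V_min)/LSB⌋ = ⌊(V_in − V_min) × 2^13 / range⌋
     = ⌊(0.0283407 − (-1.65)) × 8192 / 3.3⌋ = ⌊1.6783407 × 8192/3.3⌋
     = ⌊4166.354⌋ = 4166.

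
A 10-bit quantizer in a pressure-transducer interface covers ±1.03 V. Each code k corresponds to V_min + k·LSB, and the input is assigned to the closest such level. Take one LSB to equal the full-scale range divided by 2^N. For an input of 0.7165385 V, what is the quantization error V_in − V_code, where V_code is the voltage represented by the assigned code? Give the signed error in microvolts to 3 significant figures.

Range = 1.03 − (-1.03) = 2.06 V. LSB = 2.06 V / 2^10 ≈ 2.012 mV.
(0.7165385 − (-1.03)) / LSB = 1.7465385 × 1024/2.06 = 868.1822. Nearest integer: k = 868.
Reconstructed level: -1.03 + 868 × 2.06/1024 V = 0.7161718750 V.
e = 0.7165385 − (0.7161718750) = +367 µV.

+367 µV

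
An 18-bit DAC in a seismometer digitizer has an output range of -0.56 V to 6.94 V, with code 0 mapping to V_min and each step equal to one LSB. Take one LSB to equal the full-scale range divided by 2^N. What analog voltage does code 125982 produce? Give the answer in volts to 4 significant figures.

3.044 V

Full-scale range = 6.94 V − (-0.56 V) = 7.5 V. LSB = 7.5 V / 2^18.
Output = V_min + (125982/262144) × range = -0.56 + 0.480583 × 7.5 V
      = -0.56 V + 3.60437 V = 3.04437 V.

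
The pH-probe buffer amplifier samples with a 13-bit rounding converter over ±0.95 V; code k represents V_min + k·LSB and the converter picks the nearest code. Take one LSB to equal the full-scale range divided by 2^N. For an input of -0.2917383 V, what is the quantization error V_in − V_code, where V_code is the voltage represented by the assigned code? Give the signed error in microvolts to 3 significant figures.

+34.2 µV

The full-scale span is 0.95 − (-0.95) = 1.9 V. LSB = 1.9 V / 2^13 ≈ 231.9 µV.
(V_in − V_min)/LSB = (-0.2917383 − (-0.95)) × 8192/1.9 = 2838.1473 → nearest code k = 2838.
V_code = V_min + k × range/2^13 = -0.95 + 2838 × 1.9/8192 = -0.2917724609 V.
Error = V_in − V_code = -0.2917383 − (-0.2917724609) = +34.2 µV.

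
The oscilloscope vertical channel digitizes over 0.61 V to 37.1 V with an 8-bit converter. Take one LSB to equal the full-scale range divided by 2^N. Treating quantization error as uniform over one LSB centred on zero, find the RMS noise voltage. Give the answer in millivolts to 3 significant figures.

41.1 mV

Range = 37.1 − (0.61) = 36.49 V.
LSB = 36.49 V ÷ 2^8 = 36.49/256 V = 142.54 mV.
V_rms = LSB/√12 = 142.54 mV / √12 = 41.1 mV.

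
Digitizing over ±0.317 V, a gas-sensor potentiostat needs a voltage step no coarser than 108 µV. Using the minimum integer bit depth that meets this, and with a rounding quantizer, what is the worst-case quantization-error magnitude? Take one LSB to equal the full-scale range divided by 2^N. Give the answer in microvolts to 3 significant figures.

The full-scale span is 0.317 − (-0.317) = 0.634 V.
0.634 V / 108 µV = 5870. Since 2^12 = 4096 and 2^13 = 8192, N = 13.
LSB = 0.634 V / 2^13 = 77.393 µV.
Half an LSB is 38.7 µV.

38.7 µV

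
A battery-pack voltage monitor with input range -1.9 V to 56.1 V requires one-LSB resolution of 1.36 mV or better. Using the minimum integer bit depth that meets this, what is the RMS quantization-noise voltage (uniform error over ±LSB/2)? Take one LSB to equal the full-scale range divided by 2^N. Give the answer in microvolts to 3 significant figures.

255 µV

Full-scale range = 56.1 V − (-1.9 V) = 58 V.
Need 2^N ≥ 58 V / 1.36 mV = 42650 → N_min = 16.
LSB = 58 V / 2^16 = 0.88501 mV.
V_rms = LSB/√12 = 255 µV.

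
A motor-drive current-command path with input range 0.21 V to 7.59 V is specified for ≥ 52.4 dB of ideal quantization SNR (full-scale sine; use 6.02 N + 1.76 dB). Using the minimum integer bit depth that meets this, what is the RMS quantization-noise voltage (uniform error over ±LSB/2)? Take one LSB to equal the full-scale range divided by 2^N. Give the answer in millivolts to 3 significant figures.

4.16 mV

The full-scale span is 7.59 − (0.21) = 7.38 V.
N ≥ (52.4 − 1.76)/6.02 = 8.412 → N_min = 9.
One LSB is 7.38 V / 512 = 14.414 mV.
RMS noise = LSB/√12 = 4.16 mV.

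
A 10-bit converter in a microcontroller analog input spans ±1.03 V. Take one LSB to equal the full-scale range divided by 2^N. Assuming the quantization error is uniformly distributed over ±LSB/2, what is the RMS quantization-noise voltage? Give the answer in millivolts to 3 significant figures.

Range = 1.03 − (-1.03) = 2.06 V.
LSB = 2.06 V / 2^10 = 2.0117 mV.
σ_q = LSB/√12 = 2.0117 mV/3.4641 = 0.581 mV.

0.581 mV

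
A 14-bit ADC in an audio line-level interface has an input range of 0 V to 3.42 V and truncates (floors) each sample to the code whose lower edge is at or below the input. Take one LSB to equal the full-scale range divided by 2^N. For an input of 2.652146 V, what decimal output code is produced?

12705

Range is 3.42 V. LSB = 3.42 V / 2^14 ≈ 208.7 µV.
code = ⌊(V_in − V_min)/LSB⌋ = ⌊(V_in − V_min) × 2^14 / range⌋
     = ⌊(2.652146 − (0)) × 16384 / 3.42⌋ = ⌊2.652146 × 16384/3.42⌋
     = ⌊12705.485⌋ = 12705.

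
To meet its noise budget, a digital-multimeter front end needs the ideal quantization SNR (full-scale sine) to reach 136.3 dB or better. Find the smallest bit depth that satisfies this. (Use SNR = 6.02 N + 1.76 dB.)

23 bits

N ≥ (136.3 − 1.76)/6.02 = 22.349 → N_min = 23.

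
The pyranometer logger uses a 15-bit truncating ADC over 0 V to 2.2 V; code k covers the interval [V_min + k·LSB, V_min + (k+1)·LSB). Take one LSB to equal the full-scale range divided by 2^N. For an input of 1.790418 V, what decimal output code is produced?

26667

V_FS = 2.2 V. LSB = 2.2 V / 2^15 ≈ 67.14 µV.
(V_in − V_min) × 2^15/range = (1.790418 − (0)) × 32768/2.2 = 26667.462.
Floor → code = 26667.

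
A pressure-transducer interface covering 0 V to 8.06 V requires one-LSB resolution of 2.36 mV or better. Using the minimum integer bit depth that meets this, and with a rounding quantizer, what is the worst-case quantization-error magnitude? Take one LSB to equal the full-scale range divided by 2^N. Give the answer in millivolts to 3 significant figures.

0.984 mV

V_FS = 8.06 V.
Required number of levels: 8.06/2.36 mV = 3415.3; smallest N with 2^N ≥ that is 12.
Step size = 8.06/4096 V = 1.9678 mV.
Half an LSB is 0.984 mV.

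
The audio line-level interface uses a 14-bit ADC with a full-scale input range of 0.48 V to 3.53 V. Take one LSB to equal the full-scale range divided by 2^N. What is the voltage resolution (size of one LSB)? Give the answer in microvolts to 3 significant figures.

186 µV

The full-scale span is 3.53 − (0.48) = 3.05 V.
Number of codes = 2^14 = 16384.
Step size = 3.05/16384 V = 186 µV.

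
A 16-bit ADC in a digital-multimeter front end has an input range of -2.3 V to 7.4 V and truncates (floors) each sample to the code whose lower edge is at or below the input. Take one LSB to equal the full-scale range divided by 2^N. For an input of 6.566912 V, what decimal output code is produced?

Span: 7.4 V − (-2.3 V) = 9.7 V. LSB = 9.7 V / 2^16 ≈ 148.0 µV.
code = ⌊(V_in − V_min)/LSB⌋ = ⌊(V_in − V_min) × 2^16 / range⌋
     = ⌊(6.566912 − (-2.3)) × 65536 / 9.7⌋ = ⌊8.866912 × 65536/9.7⌋
     = ⌊59907.417⌋ = 59907.

59907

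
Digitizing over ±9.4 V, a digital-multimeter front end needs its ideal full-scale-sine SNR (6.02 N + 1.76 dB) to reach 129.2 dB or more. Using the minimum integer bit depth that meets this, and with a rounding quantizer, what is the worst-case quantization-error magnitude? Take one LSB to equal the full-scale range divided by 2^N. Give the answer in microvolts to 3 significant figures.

2.24 µV

Range = 9.4 − (-9.4) = 18.8 V.
Solving 6.02 N ≥ 129.2 − 1.76: N ≥ 21.169. Round up → N = 22.
One LSB is 18.8 V / 4194304 = 4.4823 µV.
Max error for round-to-nearest is LSB/2 = 2.24 µV.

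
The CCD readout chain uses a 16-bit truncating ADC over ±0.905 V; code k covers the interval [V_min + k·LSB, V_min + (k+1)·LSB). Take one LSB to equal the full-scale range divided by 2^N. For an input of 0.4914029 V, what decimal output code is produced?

50560

Full-scale range = 0.905 V − (-0.905 V) = 1.81 V. LSB = 1.81 V / 2^16 ≈ 27.62 µV.
(V_in − V_min) × 2^16/range = (0.4914029 − (-0.905)) × 65536/1.81 = 50560.586.
Floor → code = 50560.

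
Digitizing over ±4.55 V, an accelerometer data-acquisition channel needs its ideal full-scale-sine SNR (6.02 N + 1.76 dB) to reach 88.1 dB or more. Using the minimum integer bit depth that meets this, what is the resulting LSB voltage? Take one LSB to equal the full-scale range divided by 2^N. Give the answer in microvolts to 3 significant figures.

278 µV

The full-scale span is 4.55 − (-4.55) = 9.1 V.
6.02 N + 1.76 ≥ 88.1 gives N ≥ 14.342, so the minimum integer is 15.
One LSB is 9.1 V / 32768 = 278 µV.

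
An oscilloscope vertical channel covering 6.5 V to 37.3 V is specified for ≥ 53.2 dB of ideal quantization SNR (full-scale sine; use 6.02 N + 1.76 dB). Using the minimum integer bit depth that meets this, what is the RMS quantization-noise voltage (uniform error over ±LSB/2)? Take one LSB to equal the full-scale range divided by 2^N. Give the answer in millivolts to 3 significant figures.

The full-scale span is 37.3 − (6.5) = 30.8 V.
Solving 6.02 N ≥ 53.2 − 1.76: N ≥ 8.545. Round up → N = 9.
One LSB is 30.8 V / 512 = 60.156 mV.
σ_q = LSB/√12 = 60.156 mV/3.4641 = 17.4 mV.

17.4 mV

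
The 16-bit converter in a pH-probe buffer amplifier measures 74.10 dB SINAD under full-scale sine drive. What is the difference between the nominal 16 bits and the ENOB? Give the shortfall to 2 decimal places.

ENOB = (SINAD − 1.76)/6.02 = (74.10 − 1.76)/6.02 = 12.0166 bits.
16 − 12.0166 = 3.98 bits below nominal.

3.98 bits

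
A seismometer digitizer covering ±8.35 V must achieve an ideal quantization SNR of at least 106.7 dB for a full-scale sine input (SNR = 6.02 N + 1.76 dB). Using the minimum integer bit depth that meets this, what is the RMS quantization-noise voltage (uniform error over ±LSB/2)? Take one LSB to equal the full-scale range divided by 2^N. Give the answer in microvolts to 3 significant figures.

Full-scale range = 8.35 V − (-8.35 V) = 16.7 V.
Solving 6.02 N ≥ 106.7 − 1.76: N ≥ 17.432. Round up → N = 18.
One LSB is 16.7 V / 262144 = 63.705 µV.
σ_q = LSB/√12 = 63.705 µV/3.4641 = 18.4 µV.

18.4 µV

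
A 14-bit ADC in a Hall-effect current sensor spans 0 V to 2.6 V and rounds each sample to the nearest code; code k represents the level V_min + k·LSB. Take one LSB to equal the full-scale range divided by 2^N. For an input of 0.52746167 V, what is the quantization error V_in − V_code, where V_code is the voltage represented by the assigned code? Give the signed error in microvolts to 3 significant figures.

Full-scale range = 2.6 V. LSB = 2.6 V / 2^14 ≈ 158.7 µV.
(0.52746167 − (0)) / LSB = 0.52746167 × 16384/2.6 = 3323.8200. Nearest integer: k = 3324.
Reconstructed level: 0 + 3324 × 2.6/16384 V = 0.52749023438 V.
Error = V_in − V_code = 0.52746167 − (0.52749023438) = −28.6 µV.

−28.6 µV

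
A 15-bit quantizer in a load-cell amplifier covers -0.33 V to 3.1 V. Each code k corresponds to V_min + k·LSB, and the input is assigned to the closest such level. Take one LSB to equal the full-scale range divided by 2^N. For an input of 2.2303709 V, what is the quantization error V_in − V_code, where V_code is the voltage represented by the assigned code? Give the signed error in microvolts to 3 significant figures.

Span: 3.1 V − (-0.33 V) = 3.43 V. LSB = 3.43 V / 2^15 ≈ 104.7 µV.
Position in LSBs: (2.2303709 − (-0.33)) × 32768/3.43 = 24460.1264; rounding gives k = 24460.
V_code = -0.33 + (24460/32768) × 3.43 = 2.2303576660 V.
V_in − V_code = 2.2303709 − (2.2303576660) = +13.2 µV.

+13.2 µV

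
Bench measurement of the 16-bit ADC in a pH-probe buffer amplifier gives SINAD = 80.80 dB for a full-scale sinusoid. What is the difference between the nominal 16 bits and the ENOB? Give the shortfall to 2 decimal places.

ENOB = (SINAD − 1.76)/6.02 = (80.80 − 1.76)/6.02 = 13.1296 bits.
Lost resolution: 16 − 13.1296 = 2.8704 bits.

2.87 bits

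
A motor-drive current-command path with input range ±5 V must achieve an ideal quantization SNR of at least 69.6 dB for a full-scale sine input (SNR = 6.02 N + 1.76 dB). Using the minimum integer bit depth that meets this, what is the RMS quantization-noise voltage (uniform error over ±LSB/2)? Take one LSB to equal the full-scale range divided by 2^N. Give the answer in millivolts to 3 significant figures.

Full-scale range = 5 V − (-5 V) = 10 V.
N ≥ (69.6 − 1.76)/6.02 = 11.269 → N_min = 12.
One LSB is 10 V / 4096 = 2.4414 mV.
RMS noise = LSB/√12 = 0.705 mV.

0.705 mV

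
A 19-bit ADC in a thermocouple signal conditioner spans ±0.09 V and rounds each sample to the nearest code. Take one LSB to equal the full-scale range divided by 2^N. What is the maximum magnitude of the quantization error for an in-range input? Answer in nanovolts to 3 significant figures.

172 nV

Range = 0.09 − (-0.09) = 0.18 V.
Step size = 0.18/524288 V = 343.32 nV.
|e|_max = LSB/2 = 172 nV.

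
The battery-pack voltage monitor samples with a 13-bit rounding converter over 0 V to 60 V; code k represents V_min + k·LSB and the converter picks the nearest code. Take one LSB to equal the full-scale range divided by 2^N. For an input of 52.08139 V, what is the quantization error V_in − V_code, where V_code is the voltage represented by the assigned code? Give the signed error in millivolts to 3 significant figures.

−1.13 mV

Full-scale range = 60 V. LSB = 60 V / 2^13 ≈ 7.324 mV.
(V_in − V_min)/LSB = (52.08139 − (0)) × 8192/60 = 7110.8458 → nearest code k = 7111.
V_code = V_min + k × range/2^13 = 0 + 7111 × 60/8192 = 52.08251953 V.
Error = V_in − V_code = 52.08139 − (52.08251953) = −1.13 mV.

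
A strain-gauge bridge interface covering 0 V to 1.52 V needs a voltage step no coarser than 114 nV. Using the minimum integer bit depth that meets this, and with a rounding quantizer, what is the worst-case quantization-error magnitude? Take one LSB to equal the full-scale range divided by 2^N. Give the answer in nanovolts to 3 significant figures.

Range is 1.52 V.
1.52 V / 114 nV = 1.333e7. Since 2^23 = 8388608 and 2^24 = 16777216, N = 24.
Step size = 1.52/16777216 V = 90.599 nV.
Half an LSB is 45.3 nV.

45.3 nV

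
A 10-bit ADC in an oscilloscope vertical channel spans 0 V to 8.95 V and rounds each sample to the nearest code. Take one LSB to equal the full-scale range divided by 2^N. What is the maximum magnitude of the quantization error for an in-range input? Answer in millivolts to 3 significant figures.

4.37 mV

Full-scale range = 8.95 V.
Step size = 8.95/1024 V = 8.7402 mV.
A rounding quantizer has |error| ≤ LSB/2 = 4.37 mV.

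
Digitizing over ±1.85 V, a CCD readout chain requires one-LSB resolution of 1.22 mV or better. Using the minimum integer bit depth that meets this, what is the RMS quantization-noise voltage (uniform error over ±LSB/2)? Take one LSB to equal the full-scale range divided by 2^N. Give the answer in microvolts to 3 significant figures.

261 µV

Span: 1.85 V − (-1.85 V) = 3.7 V.
Levels needed ≥ 3.7/1.22 mV = 3033. 2^12 = 4096 suffices, so N_min = 12.
LSB = 3.7 V / 2^12 = 0.90332 mV.
V_rms = LSB/√12 = 261 µV.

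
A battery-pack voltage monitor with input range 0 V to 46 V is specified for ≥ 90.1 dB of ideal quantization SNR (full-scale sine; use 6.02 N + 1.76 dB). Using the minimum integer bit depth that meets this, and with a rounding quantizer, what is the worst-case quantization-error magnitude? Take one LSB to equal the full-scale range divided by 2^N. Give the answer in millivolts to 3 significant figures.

V_FS = 46 V.
Required N = ⌈(90.1 − 1.76)/6.02⌉ = ⌈14.674⌉ = 15.
Step size = 46/32768 V = 1.4038 mV.
Max error for round-to-nearest is LSB/2 = 0.702 mV.

0.702 mV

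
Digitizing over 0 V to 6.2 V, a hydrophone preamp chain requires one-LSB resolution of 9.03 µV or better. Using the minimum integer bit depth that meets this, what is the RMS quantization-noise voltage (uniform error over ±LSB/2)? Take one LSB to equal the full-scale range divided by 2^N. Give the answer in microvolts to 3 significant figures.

Range is 6.2 V.
6.2 V / 9.03 µV = 686600. Since 2^19 = 524288 and 2^20 = 1048576, N = 20.
Step size = 6.2/1048576 V = 5.9128 µV.
RMS noise = LSB/√12 = 1.71 µV.

1.71 µV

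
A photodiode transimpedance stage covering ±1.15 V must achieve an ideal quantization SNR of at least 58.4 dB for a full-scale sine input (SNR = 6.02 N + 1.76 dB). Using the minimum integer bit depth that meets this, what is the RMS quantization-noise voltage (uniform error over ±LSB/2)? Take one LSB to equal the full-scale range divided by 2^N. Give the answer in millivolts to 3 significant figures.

Full-scale range = 1.15 V − (-1.15 V) = 2.3 V.
Required N = ⌈(58.4 − 1.76)/6.02⌉ = ⌈9.409⌉ = 10.
LSB = 2.3 V ÷ 2^10 = 2.3/1024 V = 2.2461 mV.
σ_q = LSB/√12 = 2.2461 mV/3.4641 = 0.648 mV.

0.648 mV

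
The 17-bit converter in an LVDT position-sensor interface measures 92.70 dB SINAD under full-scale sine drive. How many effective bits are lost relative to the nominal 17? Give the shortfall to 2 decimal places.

1.89 bits

Effective bits = (92.70 − 1.76)/6.02 = 15.1063.
Shortfall = 17 − 15.1063 = 1.8937 bits.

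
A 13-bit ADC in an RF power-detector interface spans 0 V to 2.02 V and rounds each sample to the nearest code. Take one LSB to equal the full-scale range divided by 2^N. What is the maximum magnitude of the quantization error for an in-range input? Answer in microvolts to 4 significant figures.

123.3 µV

Full-scale range = 2.02 V.
LSB = 2.02 V ÷ 2^13 = 2.02/8192 V = 246.582 µV.
A rounding quantizer has |error| ≤ LSB/2 = 123.3 µV.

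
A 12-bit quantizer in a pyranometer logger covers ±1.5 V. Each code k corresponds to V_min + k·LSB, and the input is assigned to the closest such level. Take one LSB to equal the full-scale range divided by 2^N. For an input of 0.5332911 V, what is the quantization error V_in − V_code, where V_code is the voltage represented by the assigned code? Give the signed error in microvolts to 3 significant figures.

+88.0 µV

Span: 1.5 V − (-1.5 V) = 3 V. LSB = 3 V / 2^12 ≈ 0.7324 mV.
Position in LSBs: (0.5332911 − (-1.5)) × 4096/3 = 2776.1201; rounding gives k = 2776.
Reconstructed level: -1.5 + 2776 × 3/4096 V = 0.5332031250 V.
V_in − V_code = 0.5332911 − (0.5332031250) = +88.0 µV.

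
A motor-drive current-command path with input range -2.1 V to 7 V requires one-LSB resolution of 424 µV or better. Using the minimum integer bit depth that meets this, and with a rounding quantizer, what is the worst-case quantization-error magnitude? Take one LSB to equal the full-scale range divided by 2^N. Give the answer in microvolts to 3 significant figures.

139 µV

The full-scale span is 7 − (-2.1) = 9.1 V.
9.1 V / 424 µV = 21460. Since 2^14 = 16384 and 2^15 = 32768, N = 15.
LSB = 9.1 V / 2^15 = 277.71 µV.
Half an LSB is 139 µV.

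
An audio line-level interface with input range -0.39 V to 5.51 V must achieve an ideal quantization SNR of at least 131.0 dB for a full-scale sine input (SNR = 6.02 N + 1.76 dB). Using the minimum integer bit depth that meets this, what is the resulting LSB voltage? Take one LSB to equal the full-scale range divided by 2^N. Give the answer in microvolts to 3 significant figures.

1.41 µV

Range = 5.51 − (-0.39) = 5.9 V.
Required N = ⌈(131.0 − 1.76)/6.02⌉ = ⌈21.468⌉ = 22.
LSB = 5.9 V / 2^22 = 1.41 µV.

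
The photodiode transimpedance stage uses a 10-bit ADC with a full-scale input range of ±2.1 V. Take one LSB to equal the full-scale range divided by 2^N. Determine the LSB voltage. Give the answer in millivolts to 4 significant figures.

Full-scale range = 2.1 V − (-2.1 V) = 4.2 V.
Number of codes = 2^10 = 1024.
Step size = 4.2/1024 V = 4.102 mV.

4.102 mV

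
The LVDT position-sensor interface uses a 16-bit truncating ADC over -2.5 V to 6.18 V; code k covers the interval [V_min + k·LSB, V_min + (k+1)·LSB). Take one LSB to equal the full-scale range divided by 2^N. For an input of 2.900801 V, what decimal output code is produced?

Range = 6.18 − (-2.5) = 8.68 V. LSB = 8.68 V / 2^16 ≈ 132.4 µV.
(V_in − V_min) × 2^16/range = (2.900801 − (-2.5)) × 65536/8.68 = 40777.292.
Floor → code = 40777.

40777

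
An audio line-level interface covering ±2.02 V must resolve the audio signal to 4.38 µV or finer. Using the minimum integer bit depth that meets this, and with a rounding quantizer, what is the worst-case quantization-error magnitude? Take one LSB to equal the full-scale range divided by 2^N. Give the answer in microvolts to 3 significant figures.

1.93 µV

Range = 2.02 − (-2.02) = 4.04 V.
Need 2^N ≥ 4.04 V / 4.38 µV = 922400 → N_min = 20.
One LSB is 4.04 V / 1048576 = 3.8528 µV.
Max error for round-to-nearest is LSB/2 = 1.93 µV.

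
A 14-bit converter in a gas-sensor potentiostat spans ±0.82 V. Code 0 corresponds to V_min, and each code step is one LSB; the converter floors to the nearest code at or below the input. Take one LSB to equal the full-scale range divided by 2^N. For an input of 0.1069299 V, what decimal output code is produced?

9260

Full-scale range = 0.82 V − (-0.82 V) = 1.64 V. LSB = 1.64 V / 2^14 ≈ 100.1 µV.
(V_in − V_min) × 2^14/range = (0.1069299 − (-0.82)) × 16384/1.64 = 9260.256.
Floor → code = 9260.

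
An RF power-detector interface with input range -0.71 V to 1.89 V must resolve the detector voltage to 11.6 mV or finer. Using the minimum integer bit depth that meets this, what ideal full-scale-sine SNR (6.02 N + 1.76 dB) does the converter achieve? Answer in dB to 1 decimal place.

49.9 dB

Span: 1.89 V − (-0.71 V) = 2.6 V.
2.6 V / 11.6 mV = 224.1. Since 2^7 = 128 and 2^8 = 256, N = 8.
Ideal SNR at N = 8: 6.02·8 + 1.76 = 49.9 dB.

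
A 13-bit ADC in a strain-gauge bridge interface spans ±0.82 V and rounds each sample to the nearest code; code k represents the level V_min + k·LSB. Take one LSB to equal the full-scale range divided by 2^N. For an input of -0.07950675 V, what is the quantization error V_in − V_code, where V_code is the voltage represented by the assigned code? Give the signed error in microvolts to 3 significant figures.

Range = 0.82 − (-0.82) = 1.64 V. LSB = 1.64 V / 2^13 ≈ 200.2 µV.
Position in LSBs: (-0.07950675 − (-0.82)) × 8192/1.64 = 3698.8541; rounding gives k = 3699.
V_code = -0.82 + (3699/8192) × 1.64 = -0.07947753906 V.
e = -0.07950675 − (-0.07947753906) = −29.2 µV.

−29.2 µV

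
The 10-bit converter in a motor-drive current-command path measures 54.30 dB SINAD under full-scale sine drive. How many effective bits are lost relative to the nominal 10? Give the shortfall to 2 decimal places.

N_eff = (54.30 − 1.76)/6.02 = 8.7276 bits.
10 − 8.7276 = 1.27 bits below nominal.

1.27 bits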